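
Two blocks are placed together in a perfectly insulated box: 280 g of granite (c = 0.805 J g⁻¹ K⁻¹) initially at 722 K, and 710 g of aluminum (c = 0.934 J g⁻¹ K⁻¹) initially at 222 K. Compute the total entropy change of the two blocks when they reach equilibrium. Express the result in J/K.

ΔS_total = 136 J/K

Energy balance: T_f = (m₁c₁T₁ + m₂c₂T₂)/(m₁c₁ + m₂c₂) = 348.84 K.
ΔS₁ = m₁c₁ ln(T_f/T₁) = 225.4 × ln(348.84/722) = -164 J/K.
ΔS₂ = m₂c₂ ln(T_f/T₂) = 663.14 × ln(348.84/222) = 299.7 J/K.
ΔS_total = -164 + 299.7 = 136 J/K.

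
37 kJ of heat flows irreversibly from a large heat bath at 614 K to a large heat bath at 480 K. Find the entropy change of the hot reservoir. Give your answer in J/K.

ΔS_hot = -60.3 J/K

The hot reservoir loses heat Q, so ΔS_hot = −Q/T_H = −37000/614 = -60.3 J/K.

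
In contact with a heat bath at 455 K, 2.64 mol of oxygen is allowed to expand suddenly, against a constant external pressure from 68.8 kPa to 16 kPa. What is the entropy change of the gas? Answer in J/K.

Entropy is a state function, so ΔS_gas depends only on the end states.
For an isothermal ideal gas ΔS_gas = nR ln(P₁/P₂) = 2.64 × 8.314 × ln(68.8/16) = 32 J/K.

ΔS_gas = 32 J/K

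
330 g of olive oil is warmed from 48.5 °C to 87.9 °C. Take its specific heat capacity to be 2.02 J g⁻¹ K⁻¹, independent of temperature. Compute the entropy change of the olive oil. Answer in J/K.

ΔS = 77 J/K

In kelvin: T₁ = 321.65 K, T₂ = 361.05 K. ΔS = ∫dQ_rev/T = m c ln(T₂/T₁) = 330 × 2.02 × ln(361.05/321.65) = 77 J/K.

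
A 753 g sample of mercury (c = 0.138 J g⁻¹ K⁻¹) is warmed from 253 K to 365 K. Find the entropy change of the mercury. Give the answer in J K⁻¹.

ΔS = 38.1 J/K

ΔS = ∫dQ_rev/T = m c ln(T₂/T₁) = 753 × 0.138 × ln(365/253) = 38.1 J/K.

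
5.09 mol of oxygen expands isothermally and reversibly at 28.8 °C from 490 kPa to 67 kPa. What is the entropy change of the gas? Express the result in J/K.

ΔS_gas = 84.2 J/K

For an isothermal ideal gas ΔS_gas = nR ln(P₁/P₂) = 5.09 × 8.314 × ln(490/67) = 84.2 J/K.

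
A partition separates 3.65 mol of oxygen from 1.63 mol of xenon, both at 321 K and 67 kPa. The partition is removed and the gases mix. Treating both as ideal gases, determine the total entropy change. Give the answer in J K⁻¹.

ΔS_mix = 27.1 J/K

Mole fractions: x_A = 3.65/5.28 = 0.691, x_B = 0.309.
ΔS_mix = −R(n_A ln x_A + n_B ln x_B) = −8.314 × (3.65 ln 0.691 + 1.63 ln 0.309) = 27.1 J/K.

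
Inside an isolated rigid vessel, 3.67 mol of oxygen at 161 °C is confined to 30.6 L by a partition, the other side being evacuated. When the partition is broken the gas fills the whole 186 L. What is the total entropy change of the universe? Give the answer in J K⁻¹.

ΔS_universe = 55.1 J/K

No heat is exchanged and no work is done, so the ideal-gas temperature stays constant.
Entropy is a state function; using a reversible isothermal path, ΔS_gas = nR ln(V₂/V₁) = 3.67 × 8.314 × ln(186/30.6) = 55.1 J/K.
The insulated surroundings exchange no heat, so ΔS_surr = 0 and ΔS_universe = ΔS_gas.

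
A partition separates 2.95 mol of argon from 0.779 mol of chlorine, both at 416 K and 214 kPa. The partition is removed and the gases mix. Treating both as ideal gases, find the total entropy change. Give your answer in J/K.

Mole fractions: x_A = 2.95/3.73 = 0.791, x_B = 0.209.
ΔS_mix = −R(n_A ln x_A + n_B ln x_B) = −8.314 × (2.95 ln 0.791 + 0.779 ln 0.209) = 15.9 J/K.

ΔS_mix = 15.9 J/K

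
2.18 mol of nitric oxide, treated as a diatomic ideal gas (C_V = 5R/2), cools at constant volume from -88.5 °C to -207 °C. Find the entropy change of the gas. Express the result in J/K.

ΔS = -46.5 J/K

In kelvin: T₁ = 184.65 K, T₂ = 66.15 K. At constant volume, ΔS = nC_V ln(T₂/T₁) with C_V = 5R/2 = 20.79 J mol⁻¹ K⁻¹.
ΔS = 2.18 × 20.79 × ln(66.15/184.65) = -46.5 J/K.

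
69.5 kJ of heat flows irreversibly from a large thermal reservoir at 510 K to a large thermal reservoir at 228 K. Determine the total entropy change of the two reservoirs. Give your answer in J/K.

ΔS_total = 169 J/K

ΔS_hot = −Q/T_H = −69500/510 = -136.27 J/K and ΔS_cold = +Q/T_C = 69500/228 = 304.82 J/K.
ΔS_total = -136.27 + 304.82 = 169 J/K, positive as the second law requires.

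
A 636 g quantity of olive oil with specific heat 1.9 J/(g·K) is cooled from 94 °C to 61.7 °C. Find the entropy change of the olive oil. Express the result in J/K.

In kelvin: T₁ = 367.15 K, T₂ = 334.85 K. ΔS = ∫dQ_rev/T = m c ln(T₂/T₁) = 636 × 1.9 × ln(334.85/367.15) = -111 J/K.

ΔS = -111 J/K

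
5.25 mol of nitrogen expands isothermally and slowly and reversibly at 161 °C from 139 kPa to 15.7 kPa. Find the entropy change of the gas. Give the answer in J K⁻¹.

For an isothermal ideal gas ΔS_gas = nR ln(P₁/P₂) = 5.25 × 8.314 × ln(139/15.7) = 95.2 J/K.

ΔS_gas = 95.2 J/K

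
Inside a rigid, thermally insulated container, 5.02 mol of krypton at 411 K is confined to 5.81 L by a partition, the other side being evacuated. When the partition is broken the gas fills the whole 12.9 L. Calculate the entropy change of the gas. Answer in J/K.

ΔS_gas = 33.3 J/K

For an ideal gas in free expansion Q = 0 and W = 0, so T is unchanged.
Entropy is a state function; using a reversible isothermal path, ΔS_gas = nR ln(V₂/V₁) = 5.02 × 8.314 × ln(12.9/5.81) = 33.3 J/K.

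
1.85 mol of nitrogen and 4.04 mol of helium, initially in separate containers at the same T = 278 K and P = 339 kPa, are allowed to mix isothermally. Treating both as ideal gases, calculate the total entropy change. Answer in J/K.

Mole fractions: x_A = 1.85/5.89 = 0.314, x_B = 0.686.
ΔS_mix = −R(n_A ln x_A + n_B ln x_B) = −8.314 × (1.85 ln 0.314 + 4.04 ln 0.686) = 30.5 J/K.

ΔS_mix = 30.5 J/K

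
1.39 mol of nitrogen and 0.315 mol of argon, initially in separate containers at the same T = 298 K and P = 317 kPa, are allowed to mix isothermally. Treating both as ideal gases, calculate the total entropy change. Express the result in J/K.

ΔS_mix = 6.78 J/K

Mole fractions: x_A = 1.39/1.7 = 0.815, x_B = 0.185.
ΔS_mix = −R(n_A ln x_A + n_B ln x_B) = −8.314 × (1.39 ln 0.815 + 0.315 ln 0.185) = 6.78 J/K.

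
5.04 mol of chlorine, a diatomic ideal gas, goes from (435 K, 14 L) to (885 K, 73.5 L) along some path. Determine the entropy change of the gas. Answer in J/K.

Entropy is a state function: ΔS = nC_V ln(T₂/T₁) + nR ln(V₂/V₁), with C_V = 5R/2 = 20.79 J mol⁻¹ K⁻¹ for a diatomic ideal gas.
ΔS = 5.04 × [20.79 × ln(885/435) + 8.314 × ln(73.5/14)] = 144 J/K.

ΔS = 144 J/K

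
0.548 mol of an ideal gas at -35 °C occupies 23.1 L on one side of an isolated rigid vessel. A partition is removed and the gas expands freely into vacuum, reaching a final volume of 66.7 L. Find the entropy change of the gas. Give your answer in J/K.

ΔS_gas = 4.83 J/K

For an ideal gas in free expansion Q = 0 and W = 0, so T is unchanged.
Entropy is a state function; using a reversible isothermal path, ΔS_gas = nR ln(V₂/V₁) = 0.548 × 8.314 × ln(66.7/23.1) = 4.83 J/K.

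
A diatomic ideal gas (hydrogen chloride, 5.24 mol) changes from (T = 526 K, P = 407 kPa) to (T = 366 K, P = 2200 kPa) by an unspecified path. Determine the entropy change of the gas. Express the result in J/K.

ΔS = nC_p ln(T₂/T₁) − nR ln(P₂/P₁), with C_p = 7R/2 = 29.1 J mol⁻¹ K⁻¹ for a diatomic ideal gas.
ΔS = 5.24 × [29.1 × ln(366/526) − 8.314 × ln(2200/407)] = -129 J/K.

ΔS = -129 J/K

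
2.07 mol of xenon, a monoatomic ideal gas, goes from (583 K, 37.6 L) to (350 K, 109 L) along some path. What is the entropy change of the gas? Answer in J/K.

Entropy is a state function: ΔS = nC_V ln(T₂/T₁) + nR ln(V₂/V₁), with C_V = 3R/2 = 12.47 J mol⁻¹ K⁻¹ for a monoatomic ideal gas.
ΔS = 2.07 × [12.47 × ln(350/583) + 8.314 × ln(109/37.6)] = 5.15 J/K.

ΔS = 5.15 J/K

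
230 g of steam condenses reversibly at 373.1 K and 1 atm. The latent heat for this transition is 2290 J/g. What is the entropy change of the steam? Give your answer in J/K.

ΔS = -1410 J/K

Heat released by the substance: Q = −mL = −230 × 2290 = −526700 J.
At constant T, ΔS = Q_rev/T = −526700 / 373.1 = -1410 J/K.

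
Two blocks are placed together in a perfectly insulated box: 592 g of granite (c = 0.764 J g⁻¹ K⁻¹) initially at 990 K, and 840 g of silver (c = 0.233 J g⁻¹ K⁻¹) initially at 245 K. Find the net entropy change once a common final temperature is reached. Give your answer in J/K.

Energy balance: T_f = (m₁c₁T₁ + m₂c₂T₂)/(m₁c₁ + m₂c₂) = 764.99 K.
ΔS₁ = m₁c₁ ln(T_f/T₁) = 452.288 × ln(764.99/990) = -116.6 J/K.
ΔS₂ = m₂c₂ ln(T_f/T₂) = 195.72 × ln(764.99/245) = 222.8 J/K.
ΔS_total = -116.6 + 222.8 = 106 J/K.

ΔS_total = 106 J/K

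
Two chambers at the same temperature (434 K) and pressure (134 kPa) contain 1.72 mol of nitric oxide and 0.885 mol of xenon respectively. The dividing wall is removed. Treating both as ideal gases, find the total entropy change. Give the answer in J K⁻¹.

ΔS_mix = 13.9 J/K

Mole fractions: x_A = 1.72/2.6 = 0.66, x_B = 0.34.
ΔS_mix = −R(n_A ln x_A + n_B ln x_B) = −8.314 × (1.72 ln 0.66 + 0.885 ln 0.34) = 13.9 J/K.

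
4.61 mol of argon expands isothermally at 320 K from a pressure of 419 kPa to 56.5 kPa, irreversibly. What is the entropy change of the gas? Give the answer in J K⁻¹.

Entropy is a state function, so ΔS_gas depends only on the end states.
For an isothermal ideal gas ΔS_gas = nR ln(P₁/P₂) = 4.61 × 8.314 × ln(419/56.5) = 76.8 J/K.

ΔS_gas = 76.8 J/K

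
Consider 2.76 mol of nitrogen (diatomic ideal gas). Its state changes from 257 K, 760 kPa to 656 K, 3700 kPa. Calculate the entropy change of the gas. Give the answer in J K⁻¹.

ΔS = 38.9 J/K

ΔS = nC_p ln(T₂/T₁) − nR ln(P₂/P₁), with C_p = 7R/2 = 29.1 J mol⁻¹ K⁻¹ for a diatomic ideal gas.
ΔS = 2.76 × [29.1 × ln(656/257) − 8.314 × ln(3700/760)] = 38.9 J/K.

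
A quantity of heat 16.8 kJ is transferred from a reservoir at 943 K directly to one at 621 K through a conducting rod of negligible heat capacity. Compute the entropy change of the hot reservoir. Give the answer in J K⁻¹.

ΔS_hot = -17.8 J/K

The hot reservoir loses heat Q, so ΔS_hot = −Q/T_H = −16800/943 = -17.8 J/K.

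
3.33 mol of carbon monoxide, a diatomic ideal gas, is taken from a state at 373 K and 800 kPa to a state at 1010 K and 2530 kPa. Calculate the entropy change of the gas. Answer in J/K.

ΔS = 64.6 J/K

ΔS = nC_p ln(T₂/T₁) − nR ln(P₂/P₁), with C_p = 7R/2 = 29.1 J mol⁻¹ K⁻¹ for a diatomic ideal gas.
ΔS = 3.33 × [29.1 × ln(1010/373) − 8.314 × ln(2530/800)] = 64.6 J/K.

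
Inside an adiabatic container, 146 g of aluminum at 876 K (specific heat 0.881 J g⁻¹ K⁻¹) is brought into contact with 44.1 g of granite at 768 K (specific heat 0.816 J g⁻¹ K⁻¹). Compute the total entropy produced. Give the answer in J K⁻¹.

Energy balance: T_f = (m₁c₁T₁ + m₂c₂T₂)/(m₁c₁ + m₂c₂) = 852.39 K.
ΔS₁ = m₁c₁ ln(T_f/T₁) = 128.626 × ln(852.39/876) = -3.5143 J/K.
ΔS₂ = m₂c₂ ln(T_f/T₂) = 35.9856 × ln(852.39/768) = 3.7517 J/K.
ΔS_total = -3.5143 + 3.7517 = 0.237 J/K.

ΔS_total = 0.237 J/K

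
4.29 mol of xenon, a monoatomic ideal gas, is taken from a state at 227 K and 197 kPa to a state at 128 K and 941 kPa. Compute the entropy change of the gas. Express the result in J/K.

ΔS = -107 J/K

ΔS = nC_p ln(T₂/T₁) − nR ln(P₂/P₁), with C_p = 5R/2 = 20.79 J mol⁻¹ K⁻¹ for a monoatomic ideal gas.
ΔS = 4.29 × [20.79 × ln(128/227) − 8.314 × ln(941/197)] = -107 J/K.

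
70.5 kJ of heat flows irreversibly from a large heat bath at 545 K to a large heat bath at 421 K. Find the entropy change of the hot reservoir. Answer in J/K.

ΔS_hot = -129 J/K

The hot reservoir loses heat Q, so ΔS_hot = −Q/T_H = −70500/545 = -129 J/K.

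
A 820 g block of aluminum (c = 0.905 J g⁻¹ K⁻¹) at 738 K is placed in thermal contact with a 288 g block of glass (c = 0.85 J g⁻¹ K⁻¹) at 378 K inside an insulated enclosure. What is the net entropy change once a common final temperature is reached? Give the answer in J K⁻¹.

ΔS_total = 36.5 J/K

Energy balance: T_f = (m₁c₁T₁ + m₂c₂T₂)/(m₁c₁ + m₂c₂) = 648.7 K.
ΔS₁ = m₁c₁ ln(T_f/T₁) = 742.1 × ln(648.7/738) = -95.71 J/K.
ΔS₂ = m₂c₂ ln(T_f/T₂) = 244.8 × ln(648.7/378) = 132.2 J/K.
ΔS_total = -95.71 + 132.2 = 36.5 J/K.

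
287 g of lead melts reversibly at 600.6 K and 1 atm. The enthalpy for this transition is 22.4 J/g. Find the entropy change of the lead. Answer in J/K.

ΔS = 10.7 J/K

Heat absorbed by the substance: Q = mL = 287 × 22.4 = 6428.8 J.
At constant T, ΔS = Q_rev/T = 6428.8 / 600.6 = 10.7 J/K.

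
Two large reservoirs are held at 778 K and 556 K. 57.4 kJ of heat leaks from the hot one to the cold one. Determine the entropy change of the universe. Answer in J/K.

ΔS_total = 29.5 J/K

ΔS_hot = −Q/T_H = −57400/778 = -73.779 J/K and ΔS_cold = +Q/T_C = 57400/556 = 103.24 J/K.
ΔS_total = -73.779 + 103.24 = 29.5 J/K, positive as the second law requires.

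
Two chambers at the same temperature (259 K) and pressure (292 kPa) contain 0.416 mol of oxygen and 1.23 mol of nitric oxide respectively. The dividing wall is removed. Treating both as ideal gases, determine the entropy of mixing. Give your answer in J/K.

ΔS_mix = 7.74 J/K

Mole fractions: x_A = 0.416/1.65 = 0.253, x_B = 0.747.
ΔS_mix = −R(n_A ln x_A + n_B ln x_B) = −8.314 × (0.416 ln 0.253 + 1.23 ln 0.747) = 7.74 J/K.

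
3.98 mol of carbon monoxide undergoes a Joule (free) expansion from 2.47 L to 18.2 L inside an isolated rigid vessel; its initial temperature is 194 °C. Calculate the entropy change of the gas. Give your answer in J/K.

ΔS_gas = 66.1 J/K

For an ideal gas in free expansion Q = 0 and W = 0, so T is unchanged.
Entropy is a state function; using a reversible isothermal path, ΔS_gas = nR ln(V₂/V₁) = 3.98 × 8.314 × ln(18.2/2.47) = 66.1 J/K.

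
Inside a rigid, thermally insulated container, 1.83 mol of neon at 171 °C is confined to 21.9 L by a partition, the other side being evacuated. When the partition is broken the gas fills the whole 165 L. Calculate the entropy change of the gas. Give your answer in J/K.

ΔS_gas = 30.7 J/K

No heat is exchanged and no work is done, so the ideal-gas temperature stays constant.
Entropy is a state function; using a reversible isothermal path, ΔS_gas = nR ln(V₂/V₁) = 1.83 × 8.314 × ln(165/21.9) = 30.7 J/K.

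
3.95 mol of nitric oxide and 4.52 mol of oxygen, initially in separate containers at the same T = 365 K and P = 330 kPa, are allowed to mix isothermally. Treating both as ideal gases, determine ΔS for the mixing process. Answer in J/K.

ΔS_mix = 48.7 J/K

Mole fractions: x_A = 3.95/8.47 = 0.466, x_B = 0.534.
ΔS_mix = −R(n_A ln x_A + n_B ln x_B) = −8.314 × (3.95 ln 0.466 + 4.52 ln 0.534) = 48.7 J/K.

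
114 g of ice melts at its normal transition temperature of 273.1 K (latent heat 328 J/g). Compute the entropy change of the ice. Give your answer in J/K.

Heat absorbed by the substance: Q = mL = 114 × 328 = 37392 J.
At constant T, ΔS = Q_rev/T = 37392 / 273.1 = 137 J/K.

ΔS = 137 J/K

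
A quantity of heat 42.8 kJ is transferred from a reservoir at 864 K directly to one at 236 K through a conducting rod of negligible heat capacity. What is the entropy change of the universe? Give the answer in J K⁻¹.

ΔS_hot = −Q/T_H = −42800/864 = -49.54 J/K and ΔS_cold = +Q/T_C = 42800/236 = 181.4 J/K.
ΔS_total = -49.54 + 181.4 = 132 J/K, positive as the second law requires.

ΔS_total = 132 J/K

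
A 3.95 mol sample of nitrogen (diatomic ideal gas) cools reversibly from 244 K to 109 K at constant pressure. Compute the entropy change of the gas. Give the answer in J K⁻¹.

ΔS = -92.6 J/K

At constant pressure, ΔS = nC_p ln(T₂/T₁) with C_p = 7R/2 = 29.1 J mol⁻¹ K⁻¹.
ΔS = 3.95 × 29.1 × ln(109/244) = -92.6 J/K.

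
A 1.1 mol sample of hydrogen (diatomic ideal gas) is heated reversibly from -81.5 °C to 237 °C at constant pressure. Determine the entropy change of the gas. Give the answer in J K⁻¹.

ΔS = 31.3 J/K

In kelvin: T₁ = 191.65 K, T₂ = 510.15 K. At constant pressure, ΔS = nC_p ln(T₂/T₁) with C_p = 7R/2 = 29.1 J mol⁻¹ K⁻¹.
ΔS = 1.1 × 29.1 × ln(510.15/191.65) = 31.3 J/K.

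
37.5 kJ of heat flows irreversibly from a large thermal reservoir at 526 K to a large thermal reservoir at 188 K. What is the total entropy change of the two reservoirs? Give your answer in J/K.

ΔS_total = 128 J/K

ΔS_hot = −Q/T_H = −37500/526 = -71.29 J/K and ΔS_cold = +Q/T_C = 37500/188 = 199.5 J/K.
ΔS_total = -71.29 + 199.5 = 128 J/K, positive as the second law requires.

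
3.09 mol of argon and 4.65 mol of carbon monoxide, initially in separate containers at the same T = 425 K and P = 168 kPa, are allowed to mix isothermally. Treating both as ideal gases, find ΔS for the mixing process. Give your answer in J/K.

ΔS_mix = 43.3 J/K

Mole fractions: x_A = 3.09/7.74 = 0.399, x_B = 0.601.
ΔS_mix = −R(n_A ln x_A + n_B ln x_B) = −8.314 × (3.09 ln 0.399 + 4.65 ln 0.601) = 43.3 J/K.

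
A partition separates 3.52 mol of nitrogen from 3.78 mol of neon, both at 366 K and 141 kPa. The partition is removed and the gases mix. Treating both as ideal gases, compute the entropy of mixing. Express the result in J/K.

Mole fractions: x_A = 3.52/7.3 = 0.482, x_B = 0.518.
ΔS_mix = −R(n_A ln x_A + n_B ln x_B) = −8.314 × (3.52 ln 0.482 + 3.78 ln 0.518) = 42 J/K.

ΔS_mix = 42 J/K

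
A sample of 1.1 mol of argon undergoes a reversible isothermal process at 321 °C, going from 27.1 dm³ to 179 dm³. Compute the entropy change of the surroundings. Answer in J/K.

ΔS_surr = -17.3 J/K

For an isothermal ideal gas ΔS_gas = nR ln(V₂/V₁) = 1.1 × 8.314 × ln(179/27.1) = 17.3 J/K.
The process is reversible, so ΔS_surr = −ΔS_gas = -17.3 J/K and ΔS_universe = 0.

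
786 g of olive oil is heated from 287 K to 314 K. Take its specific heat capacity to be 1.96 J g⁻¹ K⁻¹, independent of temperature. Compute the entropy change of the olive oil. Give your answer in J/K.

ΔS = 139 J/K

ΔS = ∫dQ_rev/T = m c ln(T₂/T₁) = 786 × 1.96 × ln(314/287) = 139 J/K.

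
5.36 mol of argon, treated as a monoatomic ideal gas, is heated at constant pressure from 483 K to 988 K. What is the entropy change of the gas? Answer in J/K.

At constant pressure, ΔS = nC_p ln(T₂/T₁) with C_p = 5R/2 = 20.79 J mol⁻¹ K⁻¹.
ΔS = 5.36 × 20.79 × ln(988/483) = 79.7 J/K.

ΔS = 79.7 J/K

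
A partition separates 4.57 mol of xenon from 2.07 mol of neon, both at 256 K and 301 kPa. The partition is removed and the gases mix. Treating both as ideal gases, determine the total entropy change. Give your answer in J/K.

Mole fractions: x_A = 4.57/6.64 = 0.688, x_B = 0.312.
ΔS_mix = −R(n_A ln x_A + n_B ln x_B) = −8.314 × (4.57 ln 0.688 + 2.07 ln 0.312) = 34.3 J/K.

ΔS_mix = 34.3 J/K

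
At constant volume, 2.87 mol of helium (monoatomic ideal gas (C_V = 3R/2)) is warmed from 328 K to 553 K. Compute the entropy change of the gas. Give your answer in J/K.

ΔS = 18.7 J/K

At constant volume, ΔS = nC_V ln(T₂/T₁) with C_V = 3R/2 = 12.47 J mol⁻¹ K⁻¹.
ΔS = 2.87 × 12.47 × ln(553/328) = 18.7 J/K.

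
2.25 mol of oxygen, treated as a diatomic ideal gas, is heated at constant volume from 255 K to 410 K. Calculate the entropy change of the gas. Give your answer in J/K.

ΔS = 22.2 J/K

At constant volume, ΔS = nC_V ln(T₂/T₁) with C_V = 5R/2 = 20.79 J mol⁻¹ K⁻¹.
ΔS = 2.25 × 20.79 × ln(410/255) = 22.2 J/K.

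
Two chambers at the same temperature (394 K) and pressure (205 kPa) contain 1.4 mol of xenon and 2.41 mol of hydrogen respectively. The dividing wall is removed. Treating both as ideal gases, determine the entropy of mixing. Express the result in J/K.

Mole fractions: x_A = 1.4/3.81 = 0.367, x_B = 0.633.
ΔS_mix = −R(n_A ln x_A + n_B ln x_B) = −8.314 × (1.4 ln 0.367 + 2.41 ln 0.633) = 20.8 J/K.

ΔS_mix = 20.8 J/K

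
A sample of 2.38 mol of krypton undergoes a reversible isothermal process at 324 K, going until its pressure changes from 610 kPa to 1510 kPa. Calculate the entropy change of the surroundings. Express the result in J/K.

For an isothermal ideal gas ΔS_gas = nR ln(P₁/P₂) = 2.38 × 8.314 × ln(610/1510) = -17.9 J/K.
The process is reversible, so ΔS_surr = −ΔS_gas = 17.9 J/K and ΔS_universe = 0.

ΔS_surr = 17.9 J/K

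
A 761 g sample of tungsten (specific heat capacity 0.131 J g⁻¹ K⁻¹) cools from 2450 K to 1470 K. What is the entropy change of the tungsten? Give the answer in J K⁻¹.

ΔS = -50.9 J/K

ΔS = ∫dQ_rev/T = m c ln(T₂/T₁) = 761 × 0.131 × ln(1470/2450) = -50.9 J/K.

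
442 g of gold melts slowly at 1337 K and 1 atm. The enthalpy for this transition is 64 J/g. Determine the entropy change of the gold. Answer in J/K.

ΔS = 21.2 J/K

Heat absorbed by the substance: Q = mL = 442 × 64 = 28288 J.
At constant T, ΔS = Q_rev/T = 28288 / 1337 = 21.2 J/K.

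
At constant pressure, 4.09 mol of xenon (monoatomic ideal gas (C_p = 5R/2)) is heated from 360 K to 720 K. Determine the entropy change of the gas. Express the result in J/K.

ΔS = 58.9 J/K

At constant pressure, ΔS = nC_p ln(T₂/T₁) with C_p = 5R/2 = 20.79 J mol⁻¹ K⁻¹.
ΔS = 4.09 × 20.79 × ln(720/360) = 58.9 J/K.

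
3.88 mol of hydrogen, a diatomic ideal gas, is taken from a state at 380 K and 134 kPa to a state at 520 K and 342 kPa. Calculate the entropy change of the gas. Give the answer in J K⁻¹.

ΔS = nC_p ln(T₂/T₁) − nR ln(P₂/P₁), with C_p = 7R/2 = 29.1 J mol⁻¹ K⁻¹ for a diatomic ideal gas.
ΔS = 3.88 × [29.1 × ln(520/380) − 8.314 × ln(342/134)] = 5.19 J/K.

ΔS = 5.19 J/K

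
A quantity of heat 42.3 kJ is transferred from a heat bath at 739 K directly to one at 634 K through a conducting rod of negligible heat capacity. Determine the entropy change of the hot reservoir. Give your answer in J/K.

ΔS_hot = -57.2 J/K

The hot reservoir loses heat Q, so ΔS_hot = −Q/T_H = −42300/739 = -57.2 J/K.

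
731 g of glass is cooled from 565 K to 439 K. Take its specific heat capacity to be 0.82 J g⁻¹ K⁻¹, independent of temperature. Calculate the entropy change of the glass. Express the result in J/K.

ΔS = -151 J/K

ΔS = ∫dQ_rev/T = m c ln(T₂/T₁) = 731 × 0.82 × ln(439/565) = -151 J/K.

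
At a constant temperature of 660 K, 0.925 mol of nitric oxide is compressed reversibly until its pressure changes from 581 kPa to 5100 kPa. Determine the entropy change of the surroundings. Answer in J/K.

ΔS_surr = 16.7 J/K

For an isothermal ideal gas ΔS_gas = nR ln(P₁/P₂) = 0.925 × 8.314 × ln(581/5100) = -16.7 J/K.
The process is reversible, so ΔS_surr = −ΔS_gas = 16.7 J/K and ΔS_universe = 0.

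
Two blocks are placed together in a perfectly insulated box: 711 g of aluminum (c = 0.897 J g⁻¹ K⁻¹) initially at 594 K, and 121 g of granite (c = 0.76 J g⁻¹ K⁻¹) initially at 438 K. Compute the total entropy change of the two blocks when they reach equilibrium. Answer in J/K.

Energy balance: T_f = (m₁c₁T₁ + m₂c₂T₂)/(m₁c₁ + m₂c₂) = 574.34 K.
ΔS₁ = m₁c₁ ln(T_f/T₁) = 637.767 × ln(574.34/594) = -21.46 J/K.
ΔS₂ = m₂c₂ ln(T_f/T₂) = 91.96 × ln(574.34/438) = 24.92 J/K.
ΔS_total = -21.46 + 24.92 = 3.46 J/K.

ΔS_total = 3.46 J/K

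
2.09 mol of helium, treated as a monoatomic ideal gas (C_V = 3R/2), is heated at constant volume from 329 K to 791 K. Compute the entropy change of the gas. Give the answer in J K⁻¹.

At constant volume, ΔS = nC_V ln(T₂/T₁) with C_V = 3R/2 = 12.47 J mol⁻¹ K⁻¹.
ΔS = 2.09 × 12.47 × ln(791/329) = 22.9 J/K.

ΔS = 22.9 J/K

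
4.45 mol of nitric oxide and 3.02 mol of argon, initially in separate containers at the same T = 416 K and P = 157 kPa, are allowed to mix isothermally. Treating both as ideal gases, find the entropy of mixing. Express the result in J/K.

ΔS_mix = 41.9 J/K

Mole fractions: x_A = 4.45/7.47 = 0.596, x_B = 0.404.
ΔS_mix = −R(n_A ln x_A + n_B ln x_B) = −8.314 × (4.45 ln 0.596 + 3.02 ln 0.404) = 41.9 J/K.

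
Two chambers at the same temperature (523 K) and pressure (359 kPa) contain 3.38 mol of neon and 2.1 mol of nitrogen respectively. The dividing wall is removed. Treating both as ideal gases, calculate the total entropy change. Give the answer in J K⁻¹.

ΔS_mix = 30.3 J/K

Mole fractions: x_A = 3.38/5.48 = 0.617, x_B = 0.383.
ΔS_mix = −R(n_A ln x_A + n_B ln x_B) = −8.314 × (3.38 ln 0.617 + 2.1 ln 0.383) = 30.3 J/K.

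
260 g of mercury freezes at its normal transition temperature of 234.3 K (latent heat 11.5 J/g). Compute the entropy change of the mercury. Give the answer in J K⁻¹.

ΔS = -12.8 J/K

Heat released by the substance: Q = −mL = −260 × 11.5 = −2990 J.
At constant T, ΔS = Q_rev/T = −2990 / 234.3 = -12.8 J/K.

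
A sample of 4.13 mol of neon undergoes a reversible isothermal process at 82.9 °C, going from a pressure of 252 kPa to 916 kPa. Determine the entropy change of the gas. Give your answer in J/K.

For an isothermal ideal gas ΔS_gas = nR ln(P₁/P₂) = 4.13 × 8.314 × ln(252/916) = -44.3 J/K.

ΔS_gas = -44.3 J/K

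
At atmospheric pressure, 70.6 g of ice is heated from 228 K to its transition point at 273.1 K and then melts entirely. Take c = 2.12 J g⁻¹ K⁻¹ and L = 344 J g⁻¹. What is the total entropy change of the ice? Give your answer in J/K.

ΔS = 116 J/K

Warming step: ΔS₁ = m c ln(T_tr/T_i) = 70.6 × 2.12 × ln(273.1/228) = 27.01 J/K.
Phase change: ΔS₂ = +mL/T_tr = 70.6 × 344 / 273.1 = 88.93 J/K.
ΔS_total = (27.01) + (88.93) = 116 J/K.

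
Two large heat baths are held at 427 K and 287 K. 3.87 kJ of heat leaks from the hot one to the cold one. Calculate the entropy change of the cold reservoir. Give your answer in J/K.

The cold reservoir gains heat Q, so ΔS_cold = +Q/T_C = 3870/287 = 13.5 J/K.

ΔS_cold = 13.5 J/K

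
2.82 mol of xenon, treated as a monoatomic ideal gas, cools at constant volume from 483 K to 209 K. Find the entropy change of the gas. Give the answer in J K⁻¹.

At constant volume, ΔS = nC_V ln(T₂/T₁) with C_V = 3R/2 = 12.47 J mol⁻¹ K⁻¹.
ΔS = 2.82 × 12.47 × ln(209/483) = -29.5 J/K.

ΔS = -29.5 J/K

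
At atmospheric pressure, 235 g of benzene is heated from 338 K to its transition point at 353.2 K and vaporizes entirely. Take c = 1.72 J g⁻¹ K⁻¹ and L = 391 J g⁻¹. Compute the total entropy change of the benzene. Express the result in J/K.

ΔS = 278 J/K

Warming step: ΔS₁ = m c ln(T_tr/T_i) = 235 × 1.72 × ln(353.2/338) = 17.78 J/K.
Phase change: ΔS₂ = +mL/T_tr = 235 × 391 / 353.2 = 260.2 J/K.
ΔS_total = (17.78) + (260.2) = 278 J/K.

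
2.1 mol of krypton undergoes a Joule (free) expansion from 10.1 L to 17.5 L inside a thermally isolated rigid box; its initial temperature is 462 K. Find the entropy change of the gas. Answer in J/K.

ΔS_gas = 9.6 J/K

For an ideal gas in free expansion Q = 0 and W = 0, so T is unchanged.
Entropy is a state function; using a reversible isothermal path, ΔS_gas = nR ln(V₂/V₁) = 2.1 × 8.314 × ln(17.5/10.1) = 9.6 J/K.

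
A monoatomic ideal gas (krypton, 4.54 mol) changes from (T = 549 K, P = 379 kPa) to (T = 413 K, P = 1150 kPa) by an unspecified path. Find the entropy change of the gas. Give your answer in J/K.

ΔS = nC_p ln(T₂/T₁) − nR ln(P₂/P₁), with C_p = 5R/2 = 20.79 J mol⁻¹ K⁻¹ for a monoatomic ideal gas.
ΔS = 4.54 × [20.79 × ln(413/549) − 8.314 × ln(1150/379)] = -68.8 J/K.

ΔS = -68.8 J/K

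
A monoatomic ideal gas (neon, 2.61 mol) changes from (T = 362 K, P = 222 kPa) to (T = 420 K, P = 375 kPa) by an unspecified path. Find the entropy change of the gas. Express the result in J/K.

ΔS = -3.31 J/K

ΔS = nC_p ln(T₂/T₁) − nR ln(P₂/P₁), with C_p = 5R/2 = 20.79 J mol⁻¹ K⁻¹ for a monoatomic ideal gas.
ΔS = 2.61 × [20.79 × ln(420/362) − 8.314 × ln(375/222)] = -3.31 J/K.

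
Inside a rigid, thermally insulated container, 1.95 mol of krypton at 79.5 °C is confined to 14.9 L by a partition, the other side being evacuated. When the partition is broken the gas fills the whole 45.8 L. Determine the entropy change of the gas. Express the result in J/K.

ΔS_gas = 18.2 J/K

No heat is exchanged and no work is done, so the ideal-gas temperature stays constant.
Entropy is a state function; using a reversible isothermal path, ΔS_gas = nR ln(V₂/V₁) = 1.95 × 8.314 × ln(45.8/14.9) = 18.2 J/K.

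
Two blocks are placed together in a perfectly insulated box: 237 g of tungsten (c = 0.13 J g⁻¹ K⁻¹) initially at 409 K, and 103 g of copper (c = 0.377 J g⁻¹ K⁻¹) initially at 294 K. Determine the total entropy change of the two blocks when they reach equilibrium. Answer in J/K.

Energy balance: T_f = (m₁c₁T₁ + m₂c₂T₂)/(m₁c₁ + m₂c₂) = 344.88 K.
ΔS₁ = m₁c₁ ln(T_f/T₁) = 30.81 × ln(344.88/409) = -5.254 J/K.
ΔS₂ = m₂c₂ ln(T_f/T₂) = 38.831 × ln(344.88/294) = 6.198 J/K.
ΔS_total = -5.254 + 6.198 = 0.944 J/K.

ΔS_total = 0.944 J/K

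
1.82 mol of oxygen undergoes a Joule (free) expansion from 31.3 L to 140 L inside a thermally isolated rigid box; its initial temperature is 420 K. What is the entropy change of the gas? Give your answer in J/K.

ΔS_gas = 22.7 J/K

For an ideal gas in free expansion Q = 0 and W = 0, so T is unchanged.
Entropy is a state function; using a reversible isothermal path, ΔS_gas = nR ln(V₂/V₁) = 1.82 × 8.314 × ln(140/31.3) = 22.7 J/K.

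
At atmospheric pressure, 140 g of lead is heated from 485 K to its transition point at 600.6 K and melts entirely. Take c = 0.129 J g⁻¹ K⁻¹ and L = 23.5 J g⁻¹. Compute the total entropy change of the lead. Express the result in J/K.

Warming step: ΔS₁ = m c ln(T_tr/T_i) = 140 × 0.129 × ln(600.6/485) = 3.861 J/K.
Phase change: ΔS₂ = +mL/T_tr = 140 × 23.5 / 600.6 = 5.478 J/K.
ΔS_total = (3.861) + (5.478) = 9.34 J/K.

ΔS = 9.34 J/K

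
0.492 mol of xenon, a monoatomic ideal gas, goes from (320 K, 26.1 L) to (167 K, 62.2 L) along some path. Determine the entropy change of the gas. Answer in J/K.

ΔS = -0.438 J/K

Entropy is a state function: ΔS = nC_V ln(T₂/T₁) + nR ln(V₂/V₁), with C_V = 3R/2 = 12.47 J mol⁻¹ K⁻¹ for a monoatomic ideal gas.
ΔS = 0.492 × [12.47 × ln(167/320) + 8.314 × ln(62.2/26.1)] = -0.438 J/K.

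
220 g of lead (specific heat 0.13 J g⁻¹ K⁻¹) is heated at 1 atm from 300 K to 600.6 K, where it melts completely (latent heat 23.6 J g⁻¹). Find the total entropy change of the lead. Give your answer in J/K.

Warming step: ΔS₁ = m c ln(T_tr/T_i) = 220 × 0.13 × ln(600.6/300) = 19.85 J/K.
Phase change: ΔS₂ = +mL/T_tr = 220 × 23.6 / 600.6 = 8.645 J/K.
ΔS_total = (19.85) + (8.645) = 28.5 J/K.

ΔS = 28.5 J/K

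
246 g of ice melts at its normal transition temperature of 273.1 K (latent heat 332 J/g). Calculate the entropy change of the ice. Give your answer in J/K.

ΔS = 299 J/K

Heat absorbed by the substance: Q = mL = 246 × 332 = 81672 J.
At constant T, ΔS = Q_rev/T = 81672 / 273.1 = 299 J/K.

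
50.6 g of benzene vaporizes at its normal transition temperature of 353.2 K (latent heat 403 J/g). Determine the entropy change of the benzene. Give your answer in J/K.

Heat absorbed by the substance: Q = mL = 50.6 × 403 = 20391.8 J.
At constant T, ΔS = Q_rev/T = 20391.8 / 353.2 = 57.7 J/K.

ΔS = 57.7 J/K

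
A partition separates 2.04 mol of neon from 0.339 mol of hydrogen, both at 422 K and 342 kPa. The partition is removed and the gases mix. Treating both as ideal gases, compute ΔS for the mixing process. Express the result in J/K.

ΔS_mix = 8.1 J/K

Mole fractions: x_A = 2.04/2.38 = 0.858, x_B = 0.142.
ΔS_mix = −R(n_A ln x_A + n_B ln x_B) = −8.314 × (2.04 ln 0.858 + 0.339 ln 0.142) = 8.1 J/K.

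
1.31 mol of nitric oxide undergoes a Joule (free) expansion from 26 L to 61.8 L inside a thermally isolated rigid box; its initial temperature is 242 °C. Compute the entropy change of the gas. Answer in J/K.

ΔS_gas = 9.43 J/K

No heat is exchanged and no work is done, so the ideal-gas temperature stays constant.
Entropy is a state function; using a reversible isothermal path, ΔS_gas = nR ln(V₂/V₁) = 1.31 × 8.314 × ln(61.8/26) = 9.43 J/K.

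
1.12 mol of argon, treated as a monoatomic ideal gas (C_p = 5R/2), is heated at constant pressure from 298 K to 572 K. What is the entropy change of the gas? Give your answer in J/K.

ΔS = 15.2 J/K

At constant pressure, ΔS = nC_p ln(T₂/T₁) with C_p = 5R/2 = 20.79 J mol⁻¹ K⁻¹.
ΔS = 1.12 × 20.79 × ln(572/298) = 15.2 J/K.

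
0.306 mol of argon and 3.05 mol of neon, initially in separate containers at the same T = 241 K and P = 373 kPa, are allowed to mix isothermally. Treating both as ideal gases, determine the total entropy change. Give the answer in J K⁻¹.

ΔS_mix = 8.52 J/K

Mole fractions: x_A = 0.306/3.36 = 0.0912, x_B = 0.909.
ΔS_mix = −R(n_A ln x_A + n_B ln x_B) = −8.314 × (0.306 ln 0.0912 + 3.05 ln 0.909) = 8.52 J/K.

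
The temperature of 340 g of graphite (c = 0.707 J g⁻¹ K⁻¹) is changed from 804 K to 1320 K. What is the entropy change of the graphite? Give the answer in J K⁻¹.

ΔS = 119 J/K

ΔS = ∫dQ_rev/T = m c ln(T₂/T₁) = 340 × 0.707 × ln(1320/804) = 119 J/K.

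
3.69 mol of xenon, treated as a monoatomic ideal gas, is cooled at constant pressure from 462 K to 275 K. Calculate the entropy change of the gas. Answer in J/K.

ΔS = -39.8 J/K

At constant pressure, ΔS = nC_p ln(T₂/T₁) with C_p = 5R/2 = 20.79 J mol⁻¹ K⁻¹.
ΔS = 3.69 × 20.79 × ln(275/462) = -39.8 J/K.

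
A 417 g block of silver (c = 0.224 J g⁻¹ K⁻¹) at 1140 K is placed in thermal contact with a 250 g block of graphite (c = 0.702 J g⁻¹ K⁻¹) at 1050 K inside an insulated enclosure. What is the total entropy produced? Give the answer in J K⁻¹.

Energy balance: T_f = (m₁c₁T₁ + m₂c₂T₂)/(m₁c₁ + m₂c₂) = 1081.3 K.
ΔS₁ = m₁c₁ ln(T_f/T₁) = 93.408 × ln(1081.3/1140) = -4.941 J/K.
ΔS₂ = m₂c₂ ln(T_f/T₂) = 175.5 × ln(1081.3/1050) = 5.149 J/K.
ΔS_total = -4.941 + 5.149 = 0.208 J/K.

ΔS_total = 0.208 J/K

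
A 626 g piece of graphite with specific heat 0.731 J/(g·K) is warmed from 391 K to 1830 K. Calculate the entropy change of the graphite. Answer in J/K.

ΔS = ∫dQ_rev/T = m c ln(T₂/T₁) = 626 × 0.731 × ln(1830/391) = 706 J/K.

ΔS = 706 J/K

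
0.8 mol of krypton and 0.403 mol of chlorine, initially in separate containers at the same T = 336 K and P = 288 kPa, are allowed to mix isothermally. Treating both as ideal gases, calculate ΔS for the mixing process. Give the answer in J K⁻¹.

Mole fractions: x_A = 0.8/1.2 = 0.665, x_B = 0.335.
ΔS_mix = −R(n_A ln x_A + n_B ln x_B) = −8.314 × (0.8 ln 0.665 + 0.403 ln 0.335) = 6.38 J/K.

ΔS_mix = 6.38 J/K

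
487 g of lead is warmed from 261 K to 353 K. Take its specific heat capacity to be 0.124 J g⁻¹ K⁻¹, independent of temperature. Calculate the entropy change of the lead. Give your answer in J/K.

ΔS = 18.2 J/K

ΔS = ∫dQ_rev/T = m c ln(T₂/T₁) = 487 × 0.124 × ln(353/261) = 18.2 J/K.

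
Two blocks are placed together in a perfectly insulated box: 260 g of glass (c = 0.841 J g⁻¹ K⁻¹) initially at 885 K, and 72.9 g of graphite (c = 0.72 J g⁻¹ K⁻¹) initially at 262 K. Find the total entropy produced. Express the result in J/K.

ΔS_total = 24.2 J/K

Energy balance: T_f = (m₁c₁T₁ + m₂c₂T₂)/(m₁c₁ + m₂c₂) = 764.4 K.
ΔS₁ = m₁c₁ ln(T_f/T₁) = 218.66 × ln(764.4/885) = -32.03 J/K.
ΔS₂ = m₂c₂ ln(T_f/T₂) = 52.488 × ln(764.4/262) = 56.2 J/K.
ΔS_total = -32.03 + 56.2 = 24.2 J/K.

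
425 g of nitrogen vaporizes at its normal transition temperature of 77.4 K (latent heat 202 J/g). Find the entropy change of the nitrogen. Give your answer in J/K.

Heat absorbed by the substance: Q = mL = 425 × 202 = 85850 J.
At constant T, ΔS = Q_rev/T = 85850 / 77.4 = 1110 J/K.

ΔS = 1110 J/K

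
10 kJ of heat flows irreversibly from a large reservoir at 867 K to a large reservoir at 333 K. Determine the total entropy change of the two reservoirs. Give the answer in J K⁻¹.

ΔS_total = 18.5 J/K

ΔS_hot = −Q/T_H = −10000/867 = -11.53 J/K and ΔS_cold = +Q/T_C = 10000/333 = 30.03 J/K.
ΔS_total = -11.53 + 30.03 = 18.5 J/K, positive as the second law requires.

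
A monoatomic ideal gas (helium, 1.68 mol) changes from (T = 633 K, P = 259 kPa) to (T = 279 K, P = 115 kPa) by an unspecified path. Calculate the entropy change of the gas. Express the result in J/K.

ΔS = nC_p ln(T₂/T₁) − nR ln(P₂/P₁), with C_p = 5R/2 = 20.79 J mol⁻¹ K⁻¹ for a monoatomic ideal gas.
ΔS = 1.68 × [20.79 × ln(279/633) − 8.314 × ln(115/259)] = -17.3 J/K.

ΔS = -17.3 J/K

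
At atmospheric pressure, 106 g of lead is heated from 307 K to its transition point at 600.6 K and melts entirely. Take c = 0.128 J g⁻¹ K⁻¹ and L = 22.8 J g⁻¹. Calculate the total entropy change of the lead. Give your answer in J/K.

ΔS = 13.1 J/K

Warming step: ΔS₁ = m c ln(T_tr/T_i) = 106 × 0.128 × ln(600.6/307) = 9.105 J/K.
Phase change: ΔS₂ = +mL/T_tr = 106 × 22.8 / 600.6 = 4.024 J/K.
ΔS_total = (9.105) + (4.024) = 13.1 J/K.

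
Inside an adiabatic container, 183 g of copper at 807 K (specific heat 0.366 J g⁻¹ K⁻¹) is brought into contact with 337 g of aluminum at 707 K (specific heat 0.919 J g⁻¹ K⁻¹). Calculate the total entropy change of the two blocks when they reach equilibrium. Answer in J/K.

Energy balance: T_f = (m₁c₁T₁ + m₂c₂T₂)/(m₁c₁ + m₂c₂) = 724.78 K.
ΔS₁ = m₁c₁ ln(T_f/T₁) = 66.978 × ln(724.78/807) = -7.197 J/K.
ΔS₂ = m₂c₂ ln(T_f/T₂) = 309.703 × ln(724.78/707) = 7.693 J/K.
ΔS_total = -7.197 + 7.693 = 0.496 J/K.

ΔS_total = 0.496 J/K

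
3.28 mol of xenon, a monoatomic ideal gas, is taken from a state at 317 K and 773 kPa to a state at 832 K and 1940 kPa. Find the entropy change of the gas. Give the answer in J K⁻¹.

ΔS = 40.7 J/K

ΔS = nC_p ln(T₂/T₁) − nR ln(P₂/P₁), with C_p = 5R/2 = 20.79 J mol⁻¹ K⁻¹ for a monoatomic ideal gas.
ΔS = 3.28 × [20.79 × ln(832/317) − 8.314 × ln(1940/773)] = 40.7 J/K.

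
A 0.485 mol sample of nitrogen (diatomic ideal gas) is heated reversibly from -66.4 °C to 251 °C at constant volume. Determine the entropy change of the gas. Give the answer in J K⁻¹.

In kelvin: T₁ = 206.75 K, T₂ = 524.15 K. At constant volume, ΔS = nC_V ln(T₂/T₁) with C_V = 5R/2 = 20.79 J mol⁻¹ K⁻¹.
ΔS = 0.485 × 20.79 × ln(524.15/206.75) = 9.38 J/K.

ΔS = 9.38 J/K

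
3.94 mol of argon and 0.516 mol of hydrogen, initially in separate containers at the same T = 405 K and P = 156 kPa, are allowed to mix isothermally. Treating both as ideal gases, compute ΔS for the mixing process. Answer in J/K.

ΔS_mix = 13.3 J/K

Mole fractions: x_A = 3.94/4.46 = 0.884, x_B = 0.116.
ΔS_mix = −R(n_A ln x_A + n_B ln x_B) = −8.314 × (3.94 ln 0.884 + 0.516 ln 0.116) = 13.3 J/K.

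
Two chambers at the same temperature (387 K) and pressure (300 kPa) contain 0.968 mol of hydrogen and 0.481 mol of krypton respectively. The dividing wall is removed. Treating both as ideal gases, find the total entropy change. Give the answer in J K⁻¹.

ΔS_mix = 7.66 J/K

Mole fractions: x_A = 0.968/1.45 = 0.668, x_B = 0.332.
ΔS_mix = −R(n_A ln x_A + n_B ln x_B) = −8.314 × (0.968 ln 0.668 + 0.481 ln 0.332) = 7.66 J/K.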